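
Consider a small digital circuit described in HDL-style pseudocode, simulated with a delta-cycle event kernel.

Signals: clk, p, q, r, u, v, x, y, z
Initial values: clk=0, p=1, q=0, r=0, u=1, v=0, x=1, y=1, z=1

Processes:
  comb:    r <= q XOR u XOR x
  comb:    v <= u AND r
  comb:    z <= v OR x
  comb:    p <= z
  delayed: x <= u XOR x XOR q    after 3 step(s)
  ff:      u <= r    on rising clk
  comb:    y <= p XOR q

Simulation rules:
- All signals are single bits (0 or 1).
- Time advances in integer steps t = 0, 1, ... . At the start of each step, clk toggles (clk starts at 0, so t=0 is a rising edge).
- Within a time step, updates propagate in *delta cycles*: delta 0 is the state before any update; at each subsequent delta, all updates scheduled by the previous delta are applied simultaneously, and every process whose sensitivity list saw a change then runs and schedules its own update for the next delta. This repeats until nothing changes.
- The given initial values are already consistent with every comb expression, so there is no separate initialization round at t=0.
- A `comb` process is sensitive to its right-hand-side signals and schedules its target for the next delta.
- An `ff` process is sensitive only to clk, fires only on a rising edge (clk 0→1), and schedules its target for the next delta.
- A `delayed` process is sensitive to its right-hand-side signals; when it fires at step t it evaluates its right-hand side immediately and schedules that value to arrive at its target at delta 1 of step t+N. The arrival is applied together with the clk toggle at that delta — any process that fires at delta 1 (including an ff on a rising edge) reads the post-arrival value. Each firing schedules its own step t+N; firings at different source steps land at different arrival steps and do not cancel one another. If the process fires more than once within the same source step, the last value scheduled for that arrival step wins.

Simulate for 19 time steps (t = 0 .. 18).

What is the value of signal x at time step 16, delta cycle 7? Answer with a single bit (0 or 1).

t=0 Δ0: u=1 x=1 clk=0 p=1 v=0 z=1 y=1 r=0 q=0
  Δ1: clk:0→1
  Δ2: u:1→0
  Δ3: r:0→1
  (3Δ to stable)
t=1 Δ0: u=0 x=1 clk=1 p=1 v=0 z=1 y=1 r=1 q=0
  Δ1: clk:1→0
  (1Δ to stable)
t=2 Δ0: u=0 x=1 clk=0 p=1 v=0 z=1 y=1 r=1 q=0
  Δ1: clk:0→1
  Δ2: u:0→1
  Δ3: v:0→1, r:1→0
  Δ4: v:1→0
  (4Δ to stable)
t=3 Δ0: u=1 x=1 clk=1 p=1 v=0 z=1 y=1 r=0 q=0
  Δ1: clk:1→0
  (1Δ to stable)
t=4 Δ0: u=1 x=1 clk=0 p=1 v=0 z=1 y=1 r=0 q=0
  Δ1: clk:0→1
  Δ2: u:1→0
  Δ3: r:0→1
  (3Δ to stable)
t=5 Δ0: u=0 x=1 clk=1 p=1 v=0 z=1 y=1 r=1 q=0
  Δ1: x:1→0, clk:1→0
  Δ2: z:1→0, r:1→0
  Δ3: p:1→0
  Δ4: y:1→0
  (4Δ to stable)
t=6 Δ0: u=0 x=0 clk=0 p=0 v=0 z=0 y=0 r=0 q=0
  Δ1: clk:0→1
  (1Δ to stable)
t=7 Δ0: u=0 x=0 clk=1 p=0 v=0 z=0 y=0 r=0 q=0
  Δ1: x:0→1, clk:1→0
  Δ2: z:0→1, r:0→1
  Δ3: p:0→1
  Δ4: y:0→1
  (4Δ to stable)
t=8 Δ0: u=0 x=1 clk=0 p=1 v=0 z=1 y=1 r=1 q=0
  Δ1: x:1→0, clk:0→1
  Δ2: u:0→1, z:1→0, r:1→0
  Δ3: p:1→0, r:0→1
  Δ4: v:0→1, y:1→0
  Δ5: z:0→1
  Δ6: p:0→1
  Δ7: y:0→1
  (7Δ to stable)
t=9 Δ0: u=1 x=0 clk=1 p=1 v=1 z=1 y=1 r=1 q=0
  Δ1: clk:1→0
  (1Δ to stable)
t=10 Δ0: u=1 x=0 clk=0 p=1 v=1 z=1 y=1 r=1 q=0
  Δ1: x:0→1, clk:0→1
  Δ2: r:1→0
  Δ3: v:1→0
  (3Δ to stable)
t=11 Δ0: u=1 x=1 clk=1 p=1 v=0 z=1 y=1 r=0 q=0
  Δ1: clk:1→0
  (1Δ to stable)
t=12 Δ0: u=1 x=1 clk=0 p=1 v=0 z=1 y=1 r=0 q=0
  Δ1: clk:0→1
  Δ2: u:1→0
  Δ3: r:0→1
  (3Δ to stable)
t=13 Δ0: u=0 x=1 clk=1 p=1 v=0 z=1 y=1 r=1 q=0
  Δ1: x:1→0, clk:1→0
  Δ2: z:1→0, r:1→0
  Δ3: p:1→0
  Δ4: y:1→0
  (4Δ to stable)
t=14 Δ0: u=0 x=0 clk=0 p=0 v=0 z=0 y=0 r=0 q=0
  Δ1: clk:0→1
  (1Δ to stable)
t=15 Δ0: u=0 x=0 clk=1 p=0 v=0 z=0 y=0 r=0 q=0
  Δ1: x:0→1, clk:1→0
  Δ2: z:0→1, r:0→1
  Δ3: p:0→1
  Δ4: y:0→1
  (4Δ to stable)
t=16 Δ0: u=0 x=1 clk=0 p=1 v=0 z=1 y=1 r=1 q=0
  Δ1: x:1→0, clk:0→1
  Δ2: u:0→1, z:1→0, r:1→0
  Δ3: p:1→0, r:0→1
  Δ4: v:0→1, y:1→0
  Δ5: z:0→1
  Δ6: p:0→1
  Δ7: y:0→1
  (7Δ to stable)
t=17 Δ0: u=1 x=0 clk=1 p=1 v=1 z=1 y=1 r=1 q=0
  Δ1: clk:1→0
  (1Δ to stable)
t=18 Δ0: u=1 x=0 clk=0 p=1 v=1 z=1 y=1 r=1 q=0
  Δ1: x:0→1, clk:0→1
  Δ2: r:1→0
  Δ3: v:1→0
  (3Δ to stable)

0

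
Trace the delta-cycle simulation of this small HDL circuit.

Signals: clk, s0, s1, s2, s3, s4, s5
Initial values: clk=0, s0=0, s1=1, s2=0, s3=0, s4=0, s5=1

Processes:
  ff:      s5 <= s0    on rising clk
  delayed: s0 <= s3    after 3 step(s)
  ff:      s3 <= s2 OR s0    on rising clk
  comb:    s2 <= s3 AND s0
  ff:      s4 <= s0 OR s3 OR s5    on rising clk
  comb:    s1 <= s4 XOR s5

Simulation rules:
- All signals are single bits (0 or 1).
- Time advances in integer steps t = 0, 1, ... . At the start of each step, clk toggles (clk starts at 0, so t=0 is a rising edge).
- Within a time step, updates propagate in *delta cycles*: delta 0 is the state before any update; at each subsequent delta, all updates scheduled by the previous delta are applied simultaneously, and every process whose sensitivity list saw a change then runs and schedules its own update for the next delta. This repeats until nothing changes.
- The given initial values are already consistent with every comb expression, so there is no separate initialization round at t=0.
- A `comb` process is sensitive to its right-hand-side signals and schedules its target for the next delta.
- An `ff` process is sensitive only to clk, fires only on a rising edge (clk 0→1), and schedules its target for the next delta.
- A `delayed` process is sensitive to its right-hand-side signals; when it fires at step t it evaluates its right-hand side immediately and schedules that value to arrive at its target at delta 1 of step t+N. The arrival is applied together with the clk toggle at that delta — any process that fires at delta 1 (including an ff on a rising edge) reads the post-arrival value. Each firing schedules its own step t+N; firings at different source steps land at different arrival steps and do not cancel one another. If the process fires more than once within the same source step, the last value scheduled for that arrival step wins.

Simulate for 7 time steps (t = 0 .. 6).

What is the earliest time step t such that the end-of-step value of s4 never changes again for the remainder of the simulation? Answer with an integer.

2

t=0 Δ0: s5=1 s3=0 clk=0 s2=0 s0=0 s1=1 s4=0
  Δ1: clk:0→1
  Δ2: s5:1→0, s4:0→1
  (2Δ to stable)
t=1 Δ0: s5=0 s3=0 clk=1 s2=0 s0=0 s1=1 s4=1
  Δ1: clk:1→0
  (1Δ to stable)
t=2 Δ0: s5=0 s3=0 clk=0 s2=0 s0=0 s1=1 s4=1
  Δ1: clk:0→1
  Δ2: s4:1→0
  Δ3: s1:1→0
  (3Δ to stable)
t=3 Δ0: s5=0 s3=0 clk=1 s2=0 s0=0 s1=0 s4=0
  Δ1: clk:1→0
  (1Δ to stable)
t=4 Δ0: s5=0 s3=0 clk=0 s2=0 s0=0 s1=0 s4=0
  Δ1: clk:0→1
  (1Δ to stable)
t=5 Δ0: s5=0 s3=0 clk=1 s2=0 s0=0 s1=0 s4=0
  Δ1: clk:1→0
  (1Δ to stable)
t=6 Δ0: s5=0 s3=0 clk=0 s2=0 s0=0 s1=0 s4=0
  Δ1: clk:0→1
  (1Δ to stable)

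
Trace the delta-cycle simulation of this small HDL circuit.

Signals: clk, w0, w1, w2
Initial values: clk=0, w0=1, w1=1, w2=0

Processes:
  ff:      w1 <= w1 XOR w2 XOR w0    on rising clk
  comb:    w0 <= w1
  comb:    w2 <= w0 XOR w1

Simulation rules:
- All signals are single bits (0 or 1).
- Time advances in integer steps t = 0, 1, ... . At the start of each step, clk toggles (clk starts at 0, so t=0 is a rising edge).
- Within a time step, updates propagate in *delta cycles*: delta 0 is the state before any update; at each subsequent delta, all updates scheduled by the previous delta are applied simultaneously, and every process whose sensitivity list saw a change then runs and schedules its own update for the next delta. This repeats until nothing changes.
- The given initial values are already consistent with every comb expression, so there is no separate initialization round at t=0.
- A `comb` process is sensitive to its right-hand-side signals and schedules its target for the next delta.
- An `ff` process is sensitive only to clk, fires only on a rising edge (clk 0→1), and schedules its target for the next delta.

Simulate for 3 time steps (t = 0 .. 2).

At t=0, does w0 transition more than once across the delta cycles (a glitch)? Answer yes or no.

no

t0.Δ0 w2=0 w1=1 clk=0 w0=1
t0.Δ1 w2=0 w1=1 clk=1 w0=1
t0.Δ2 w2=0 w1=0 clk=1 w0=1
t0.Δ3 w2=1 w1=0 clk=1 w0=0
t0.Δ4 w2=0 w1=0 clk=1 w0=0
t1.Δ0 w2=0 w1=0 clk=1 w0=0
t1.Δ1 w2=0 w1=0 clk=0 w0=0
t2.Δ0 w2=0 w1=0 clk=0 w0=0
t2.Δ1 w2=0 w1=0 clk=1 w0=0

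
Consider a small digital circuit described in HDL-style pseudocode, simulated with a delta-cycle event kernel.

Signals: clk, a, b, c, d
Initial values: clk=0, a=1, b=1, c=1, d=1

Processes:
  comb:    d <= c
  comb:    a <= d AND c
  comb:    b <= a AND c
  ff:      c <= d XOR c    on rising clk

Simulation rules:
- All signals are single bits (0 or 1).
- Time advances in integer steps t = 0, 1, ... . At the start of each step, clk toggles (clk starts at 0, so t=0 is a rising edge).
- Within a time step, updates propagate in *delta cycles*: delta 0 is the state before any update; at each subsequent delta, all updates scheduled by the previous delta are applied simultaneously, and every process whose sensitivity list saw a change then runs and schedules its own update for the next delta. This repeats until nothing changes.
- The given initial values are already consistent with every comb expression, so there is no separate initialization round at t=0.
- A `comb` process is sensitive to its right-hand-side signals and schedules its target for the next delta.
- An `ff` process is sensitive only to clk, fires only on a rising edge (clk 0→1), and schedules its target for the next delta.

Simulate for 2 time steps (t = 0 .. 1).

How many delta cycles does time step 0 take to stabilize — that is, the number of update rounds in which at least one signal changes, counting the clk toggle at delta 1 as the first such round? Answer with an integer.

t0.Δ0 clk=0 a=1 d=1 b=1 c=1
t0.Δ1 clk=1 a=1 d=1 b=1 c=1
t0.Δ2 clk=1 a=1 d=1 b=1 c=0
t0.Δ3 clk=1 a=0 d=0 b=0 c=0
t1.Δ0 clk=1 a=0 d=0 b=0 c=0
t1.Δ1 clk=0 a=0 d=0 b=0 c=0

3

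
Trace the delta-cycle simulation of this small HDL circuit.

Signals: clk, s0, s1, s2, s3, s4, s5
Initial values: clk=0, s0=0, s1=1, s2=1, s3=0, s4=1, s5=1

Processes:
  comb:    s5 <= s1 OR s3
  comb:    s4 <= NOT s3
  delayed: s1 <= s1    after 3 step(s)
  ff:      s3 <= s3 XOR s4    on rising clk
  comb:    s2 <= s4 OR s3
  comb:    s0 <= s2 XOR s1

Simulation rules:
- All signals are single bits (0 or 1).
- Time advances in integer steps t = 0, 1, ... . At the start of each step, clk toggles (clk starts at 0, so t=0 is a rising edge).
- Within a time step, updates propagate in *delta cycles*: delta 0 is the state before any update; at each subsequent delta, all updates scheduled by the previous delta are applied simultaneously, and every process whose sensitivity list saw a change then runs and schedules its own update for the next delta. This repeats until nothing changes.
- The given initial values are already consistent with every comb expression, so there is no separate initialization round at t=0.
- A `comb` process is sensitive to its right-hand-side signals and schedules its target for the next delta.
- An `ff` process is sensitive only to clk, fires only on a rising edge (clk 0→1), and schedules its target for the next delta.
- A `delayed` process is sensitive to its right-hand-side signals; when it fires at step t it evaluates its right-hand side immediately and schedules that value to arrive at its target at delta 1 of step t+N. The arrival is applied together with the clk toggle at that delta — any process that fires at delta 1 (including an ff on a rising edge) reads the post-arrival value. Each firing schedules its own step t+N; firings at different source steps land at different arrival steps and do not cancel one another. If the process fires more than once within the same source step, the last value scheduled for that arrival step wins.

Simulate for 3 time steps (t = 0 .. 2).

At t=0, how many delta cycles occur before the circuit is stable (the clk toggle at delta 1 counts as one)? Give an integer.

t0.Δ0 s4=1 clk=0 s5=1 s0=0 s1=1 s2=1 s3=0
t0.Δ1 s4=1 clk=1 s5=1 s0=0 s1=1 s2=1 s3=0
t0.Δ2 s4=1 clk=1 s5=1 s0=0 s1=1 s2=1 s3=1
t0.Δ3 s4=0 clk=1 s5=1 s0=0 s1=1 s2=1 s3=1
t1.Δ0 s4=0 clk=1 s5=1 s0=0 s1=1 s2=1 s3=1
t1.Δ1 s4=0 clk=0 s5=1 s0=0 s1=1 s2=1 s3=1
t2.Δ0 s4=0 clk=0 s5=1 s0=0 s1=1 s2=1 s3=1
t2.Δ1 s4=0 clk=1 s5=1 s0=0 s1=1 s2=1 s3=1

3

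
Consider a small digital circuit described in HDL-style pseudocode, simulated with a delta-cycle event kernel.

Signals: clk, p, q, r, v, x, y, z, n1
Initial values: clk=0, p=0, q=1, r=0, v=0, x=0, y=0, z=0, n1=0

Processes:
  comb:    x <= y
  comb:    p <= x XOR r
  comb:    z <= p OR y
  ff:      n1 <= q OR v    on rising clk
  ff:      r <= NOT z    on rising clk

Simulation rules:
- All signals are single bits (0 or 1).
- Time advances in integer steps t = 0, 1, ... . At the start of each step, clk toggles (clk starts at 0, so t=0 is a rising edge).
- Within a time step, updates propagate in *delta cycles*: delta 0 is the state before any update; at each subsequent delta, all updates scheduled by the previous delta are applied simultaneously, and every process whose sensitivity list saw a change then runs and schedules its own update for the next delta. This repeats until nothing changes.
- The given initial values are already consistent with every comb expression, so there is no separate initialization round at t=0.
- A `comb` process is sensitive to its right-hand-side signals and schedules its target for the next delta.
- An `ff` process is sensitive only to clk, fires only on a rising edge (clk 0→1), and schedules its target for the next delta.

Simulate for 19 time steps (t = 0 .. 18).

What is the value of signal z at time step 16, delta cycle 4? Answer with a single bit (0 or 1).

t0.Δ0 p=0 r=0 q=1 clk=0 z=0 x=0 v=0 n1=0 y=0
t0.Δ1 p=0 r=0 q=1 clk=1 z=0 x=0 v=0 n1=0 y=0
t0.Δ2 p=0 r=1 q=1 clk=1 z=0 x=0 v=0 n1=1 y=0
t0.Δ3 p=1 r=1 q=1 clk=1 z=0 x=0 v=0 n1=1 y=0
t0.Δ4 p=1 r=1 q=1 clk=1 z=1 x=0 v=0 n1=1 y=0
t1.Δ0 p=1 r=1 q=1 clk=1 z=1 x=0 v=0 n1=1 y=0
t1.Δ1 p=1 r=1 q=1 clk=0 z=1 x=0 v=0 n1=1 y=0
t2.Δ0 p=1 r=1 q=1 clk=0 z=1 x=0 v=0 n1=1 y=0
t2.Δ1 p=1 r=1 q=1 clk=1 z=1 x=0 v=0 n1=1 y=0
t2.Δ2 p=1 r=0 q=1 clk=1 z=1 x=0 v=0 n1=1 y=0
t2.Δ3 p=0 r=0 q=1 clk=1 z=1 x=0 v=0 n1=1 y=0
t2.Δ4 p=0 r=0 q=1 clk=1 z=0 x=0 v=0 n1=1 y=0
t3.Δ0 p=0 r=0 q=1 clk=1 z=0 x=0 v=0 n1=1 y=0
t3.Δ1 p=0 r=0 q=1 clk=0 z=0 x=0 v=0 n1=1 y=0
t4.Δ0 p=0 r=0 q=1 clk=0 z=0 x=0 v=0 n1=1 y=0
t4.Δ1 p=0 r=0 q=1 clk=1 z=0 x=0 v=0 n1=1 y=0
t4.Δ2 p=0 r=1 q=1 clk=1 z=0 x=0 v=0 n1=1 y=0
t4.Δ3 p=1 r=1 q=1 clk=1 z=0 x=0 v=0 n1=1 y=0
t4.Δ4 p=1 r=1 q=1 clk=1 z=1 x=0 v=0 n1=1 y=0
t5.Δ0 p=1 r=1 q=1 clk=1 z=1 x=0 v=0 n1=1 y=0
t5.Δ1 p=1 r=1 q=1 clk=0 z=1 x=0 v=0 n1=1 y=0
t6.Δ0 p=1 r=1 q=1 clk=0 z=1 x=0 v=0 n1=1 y=0
t6.Δ1 p=1 r=1 q=1 clk=1 z=1 x=0 v=0 n1=1 y=0
t6.Δ2 p=1 r=0 q=1 clk=1 z=1 x=0 v=0 n1=1 y=0
t6.Δ3 p=0 r=0 q=1 clk=1 z=1 x=0 v=0 n1=1 y=0
t6.Δ4 p=0 r=0 q=1 clk=1 z=0 x=0 v=0 n1=1 y=0
t7.Δ0 p=0 r=0 q=1 clk=1 z=0 x=0 v=0 n1=1 y=0
t7.Δ1 p=0 r=0 q=1 clk=0 z=0 x=0 v=0 n1=1 y=0
t8.Δ0 p=0 r=0 q=1 clk=0 z=0 x=0 v=0 n1=1 y=0
t8.Δ1 p=0 r=0 q=1 clk=1 z=0 x=0 v=0 n1=1 y=0
t8.Δ2 p=0 r=1 q=1 clk=1 z=0 x=0 v=0 n1=1 y=0
t8.Δ3 p=1 r=1 q=1 clk=1 z=0 x=0 v=0 n1=1 y=0
t8.Δ4 p=1 r=1 q=1 clk=1 z=1 x=0 v=0 n1=1 y=0
t9.Δ0 p=1 r=1 q=1 clk=1 z=1 x=0 v=0 n1=1 y=0
t9.Δ1 p=1 r=1 q=1 clk=0 z=1 x=0 v=0 n1=1 y=0
t10.Δ0 p=1 r=1 q=1 clk=0 z=1 x=0 v=0 n1=1 y=0
t10.Δ1 p=1 r=1 q=1 clk=1 z=1 x=0 v=0 n1=1 y=0
t10.Δ2 p=1 r=0 q=1 clk=1 z=1 x=0 v=0 n1=1 y=0
t10.Δ3 p=0 r=0 q=1 clk=1 z=1 x=0 v=0 n1=1 y=0
t10.Δ4 p=0 r=0 q=1 clk=1 z=0 x=0 v=0 n1=1 y=0
t11.Δ0 p=0 r=0 q=1 clk=1 z=0 x=0 v=0 n1=1 y=0
t11.Δ1 p=0 r=0 q=1 clk=0 z=0 x=0 v=0 n1=1 y=0
t12.Δ0 p=0 r=0 q=1 clk=0 z=0 x=0 v=0 n1=1 y=0
t12.Δ1 p=0 r=0 q=1 clk=1 z=0 x=0 v=0 n1=1 y=0
t12.Δ2 p=0 r=1 q=1 clk=1 z=0 x=0 v=0 n1=1 y=0
t12.Δ3 p=1 r=1 q=1 clk=1 z=0 x=0 v=0 n1=1 y=0
t12.Δ4 p=1 r=1 q=1 clk=1 z=1 x=0 v=0 n1=1 y=0
t13.Δ0 p=1 r=1 q=1 clk=1 z=1 x=0 v=0 n1=1 y=0
t13.Δ1 p=1 r=1 q=1 clk=0 z=1 x=0 v=0 n1=1 y=0
t14.Δ0 p=1 r=1 q=1 clk=0 z=1 x=0 v=0 n1=1 y=0
t14.Δ1 p=1 r=1 q=1 clk=1 z=1 x=0 v=0 n1=1 y=0
t14.Δ2 p=1 r=0 q=1 clk=1 z=1 x=0 v=0 n1=1 y=0
t14.Δ3 p=0 r=0 q=1 clk=1 z=1 x=0 v=0 n1=1 y=0
t14.Δ4 p=0 r=0 q=1 clk=1 z=0 x=0 v=0 n1=1 y=0
t15.Δ0 p=0 r=0 q=1 clk=1 z=0 x=0 v=0 n1=1 y=0
t15.Δ1 p=0 r=0 q=1 clk=0 z=0 x=0 v=0 n1=1 y=0
t16.Δ0 p=0 r=0 q=1 clk=0 z=0 x=0 v=0 n1=1 y=0
t16.Δ1 p=0 r=0 q=1 clk=1 z=0 x=0 v=0 n1=1 y=0
t16.Δ2 p=0 r=1 q=1 clk=1 z=0 x=0 v=0 n1=1 y=0
t16.Δ3 p=1 r=1 q=1 clk=1 z=0 x=0 v=0 n1=1 y=0
t16.Δ4 p=1 r=1 q=1 clk=1 z=1 x=0 v=0 n1=1 y=0
t17.Δ0 p=1 r=1 q=1 clk=1 z=1 x=0 v=0 n1=1 y=0
t17.Δ1 p=1 r=1 q=1 clk=0 z=1 x=0 v=0 n1=1 y=0
t18.Δ0 p=1 r=1 q=1 clk=0 z=1 x=0 v=0 n1=1 y=0
t18.Δ1 p=1 r=1 q=1 clk=1 z=1 x=0 v=0 n1=1 y=0
t18.Δ2 p=1 r=0 q=1 clk=1 z=1 x=0 v=0 n1=1 y=0
t18.Δ3 p=0 r=0 q=1 clk=1 z=1 x=0 v=0 n1=1 y=0
t18.Δ4 p=0 r=0 q=1 clk=1 z=0 x=0 v=0 n1=1 y=0

1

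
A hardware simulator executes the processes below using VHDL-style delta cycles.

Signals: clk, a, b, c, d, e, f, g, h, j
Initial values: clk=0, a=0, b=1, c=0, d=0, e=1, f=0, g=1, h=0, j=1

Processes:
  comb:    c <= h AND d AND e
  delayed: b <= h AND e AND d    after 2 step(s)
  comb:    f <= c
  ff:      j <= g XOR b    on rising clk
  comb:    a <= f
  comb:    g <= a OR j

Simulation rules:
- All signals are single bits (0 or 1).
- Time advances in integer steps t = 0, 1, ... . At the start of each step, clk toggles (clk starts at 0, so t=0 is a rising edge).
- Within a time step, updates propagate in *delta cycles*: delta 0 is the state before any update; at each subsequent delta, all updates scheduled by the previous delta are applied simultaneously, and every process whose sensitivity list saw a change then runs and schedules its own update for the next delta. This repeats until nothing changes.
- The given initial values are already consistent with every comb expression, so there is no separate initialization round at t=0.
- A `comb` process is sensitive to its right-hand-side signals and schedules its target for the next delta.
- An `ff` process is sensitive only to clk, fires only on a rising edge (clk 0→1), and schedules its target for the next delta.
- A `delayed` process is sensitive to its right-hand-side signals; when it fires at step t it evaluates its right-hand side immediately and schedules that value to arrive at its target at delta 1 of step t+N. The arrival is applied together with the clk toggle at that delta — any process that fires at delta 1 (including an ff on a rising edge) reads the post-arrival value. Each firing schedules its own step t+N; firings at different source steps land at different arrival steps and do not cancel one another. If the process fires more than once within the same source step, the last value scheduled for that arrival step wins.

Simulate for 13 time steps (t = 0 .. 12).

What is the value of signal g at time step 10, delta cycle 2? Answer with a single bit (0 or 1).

0

t=0 Δ0: b=1 j=1 f=0 clk=0 g=1 a=0 d=0 e=1 h=0 c=0
  Δ1: clk:0→1
  Δ2: j:1→0
  Δ3: g:1→0
  (3Δ to stable)
t=1 Δ0: b=1 j=0 f=0 clk=1 g=0 a=0 d=0 e=1 h=0 c=0
  Δ1: clk:1→0
  (1Δ to stable)
t=2 Δ0: b=1 j=0 f=0 clk=0 g=0 a=0 d=0 e=1 h=0 c=0
  Δ1: clk:0→1
  Δ2: j:0→1
  Δ3: g:0→1
  (3Δ to stable)
t=3 Δ0: b=1 j=1 f=0 clk=1 g=1 a=0 d=0 e=1 h=0 c=0
  Δ1: clk:1→0
  (1Δ to stable)
t=4 Δ0: b=1 j=1 f=0 clk=0 g=1 a=0 d=0 e=1 h=0 c=0
  Δ1: clk:0→1
  Δ2: j:1→0
  Δ3: g:1→0
  (3Δ to stable)
t=5 Δ0: b=1 j=0 f=0 clk=1 g=0 a=0 d=0 e=1 h=0 c=0
  Δ1: clk:1→0
  (1Δ to stable)
t=6 Δ0: b=1 j=0 f=0 clk=0 g=0 a=0 d=0 e=1 h=0 c=0
  Δ1: clk:0→1
  Δ2: j:0→1
  Δ3: g:0→1
  (3Δ to stable)
t=7 Δ0: b=1 j=1 f=0 clk=1 g=1 a=0 d=0 e=1 h=0 c=0
  Δ1: clk:1→0
  (1Δ to stable)
t=8 Δ0: b=1 j=1 f=0 clk=0 g=1 a=0 d=0 e=1 h=0 c=0
  Δ1: clk:0→1
  Δ2: j:1→0
  Δ3: g:1→0
  (3Δ to stable)
t=9 Δ0: b=1 j=0 f=0 clk=1 g=0 a=0 d=0 e=1 h=0 c=0
  Δ1: clk:1→0
  (1Δ to stable)
t=10 Δ0: b=1 j=0 f=0 clk=0 g=0 a=0 d=0 e=1 h=0 c=0
  Δ1: clk:0→1
  Δ2: j:0→1
  Δ3: g:0→1
  (3Δ to stable)
t=11 Δ0: b=1 j=1 f=0 clk=1 g=1 a=0 d=0 e=1 h=0 c=0
  Δ1: clk:1→0
  (1Δ to stable)
t=12 Δ0: b=1 j=1 f=0 clk=0 g=1 a=0 d=0 e=1 h=0 c=0
  Δ1: clk:0→1
  Δ2: j:1→0
  Δ3: g:1→0
  (3Δ to stable)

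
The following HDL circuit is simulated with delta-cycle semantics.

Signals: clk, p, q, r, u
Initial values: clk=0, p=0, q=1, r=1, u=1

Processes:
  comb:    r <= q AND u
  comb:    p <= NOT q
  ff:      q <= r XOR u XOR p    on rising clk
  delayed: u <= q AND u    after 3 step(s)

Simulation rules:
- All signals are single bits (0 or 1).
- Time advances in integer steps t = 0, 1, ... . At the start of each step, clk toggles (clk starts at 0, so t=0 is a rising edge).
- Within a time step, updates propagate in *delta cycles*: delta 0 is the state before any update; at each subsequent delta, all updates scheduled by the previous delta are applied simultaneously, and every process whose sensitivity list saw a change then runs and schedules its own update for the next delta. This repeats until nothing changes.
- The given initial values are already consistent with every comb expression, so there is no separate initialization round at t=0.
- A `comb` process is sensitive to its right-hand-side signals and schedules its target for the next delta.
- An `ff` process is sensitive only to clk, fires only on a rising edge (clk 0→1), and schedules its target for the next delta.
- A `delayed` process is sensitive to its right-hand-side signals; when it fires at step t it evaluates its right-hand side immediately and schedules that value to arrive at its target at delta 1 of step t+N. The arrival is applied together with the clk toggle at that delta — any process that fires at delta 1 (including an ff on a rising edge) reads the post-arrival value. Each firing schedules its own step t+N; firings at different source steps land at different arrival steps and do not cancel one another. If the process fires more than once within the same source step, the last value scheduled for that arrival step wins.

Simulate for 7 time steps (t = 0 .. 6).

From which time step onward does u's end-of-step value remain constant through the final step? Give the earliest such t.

[bits: q,r,clk,p,u]
t=0: Δ0=11001 Δ1=11101 Δ2=01101 Δ3=00111 | 3Δ
t=1: Δ0=00111 Δ1=00011 | 1Δ
t=2: Δ0=00011 Δ1=00111 | 1Δ
t=3: Δ0=00111 Δ1=00010 | 1Δ
t=4: Δ0=00010 Δ1=00110 Δ2=10110 Δ3=10100 | 3Δ
t=5: Δ0=10100 Δ1=10000 | 1Δ
t=6: Δ0=10000 Δ1=10100 Δ2=00100 Δ3=00110 | 3Δ

3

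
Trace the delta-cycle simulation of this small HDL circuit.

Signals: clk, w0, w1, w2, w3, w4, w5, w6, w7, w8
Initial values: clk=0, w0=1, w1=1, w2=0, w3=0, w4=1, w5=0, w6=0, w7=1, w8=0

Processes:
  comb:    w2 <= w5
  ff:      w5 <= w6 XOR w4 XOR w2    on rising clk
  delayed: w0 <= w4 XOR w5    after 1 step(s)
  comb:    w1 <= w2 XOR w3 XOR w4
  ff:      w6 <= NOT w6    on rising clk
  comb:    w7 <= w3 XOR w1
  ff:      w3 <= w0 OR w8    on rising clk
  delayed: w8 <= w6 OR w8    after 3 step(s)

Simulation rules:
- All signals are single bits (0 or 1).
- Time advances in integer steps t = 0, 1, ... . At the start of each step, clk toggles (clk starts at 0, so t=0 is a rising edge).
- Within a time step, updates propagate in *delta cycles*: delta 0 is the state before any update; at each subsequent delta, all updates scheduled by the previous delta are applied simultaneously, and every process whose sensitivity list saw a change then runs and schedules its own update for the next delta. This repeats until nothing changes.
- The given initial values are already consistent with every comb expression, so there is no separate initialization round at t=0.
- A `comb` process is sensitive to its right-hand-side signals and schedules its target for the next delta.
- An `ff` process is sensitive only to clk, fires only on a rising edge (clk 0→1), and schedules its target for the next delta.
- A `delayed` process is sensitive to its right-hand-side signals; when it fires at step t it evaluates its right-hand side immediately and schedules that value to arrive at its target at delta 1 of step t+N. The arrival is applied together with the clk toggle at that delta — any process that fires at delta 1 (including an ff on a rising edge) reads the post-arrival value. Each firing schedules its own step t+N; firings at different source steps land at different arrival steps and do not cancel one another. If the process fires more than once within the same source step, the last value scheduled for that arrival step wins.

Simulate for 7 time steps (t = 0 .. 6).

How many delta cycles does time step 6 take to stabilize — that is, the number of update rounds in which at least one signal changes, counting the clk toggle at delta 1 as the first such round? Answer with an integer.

t=0 Δ0: w4=1 w5=0 w2=0 clk=0 w6=0 w0=1 w8=0 w7=1 w1=1 w3=0
  Δ1: clk:0→1
  Δ2: w5:0→1, w6:0→1, w3:0→1
  Δ3: w2:0→1, w7:1→0, w1:1→0
  Δ4: w7:0→1, w1:0→1
  Δ5: w7:1→0
  (5Δ to stable)
t=1 Δ0: w4=1 w5=1 w2=1 clk=1 w6=1 w0=1 w8=0 w7=0 w1=1 w3=1
  Δ1: clk:1→0, w0:1→0
  (1Δ to stable)
t=2 Δ0: w4=1 w5=1 w2=1 clk=0 w6=1 w0=0 w8=0 w7=0 w1=1 w3=1
  Δ1: clk:0→1
  Δ2: w6:1→0, w3:1→0
  Δ3: w7:0→1, w1:1→0
  Δ4: w7:1→0
  (4Δ to stable)
t=3 Δ0: w4=1 w5=1 w2=1 clk=1 w6=0 w0=0 w8=0 w7=0 w1=0 w3=0
  Δ1: clk:1→0, w8:0→1
  (1Δ to stable)
t=4 Δ0: w4=1 w5=1 w2=1 clk=0 w6=0 w0=0 w8=1 w7=0 w1=0 w3=0
  Δ1: clk:0→1
  Δ2: w5:1→0, w6:0→1, w3:0→1
  Δ3: w2:1→0, w7:0→1, w1:0→1
  Δ4: w7:1→0, w1:1→0
  Δ5: w7:0→1
  (5Δ to stable)
t=5 Δ0: w4=1 w5=0 w2=0 clk=1 w6=1 w0=0 w8=1 w7=1 w1=0 w3=1
  Δ1: clk:1→0, w0:0→1, w8:1→0
  (1Δ to stable)
t=6 Δ0: w4=1 w5=0 w2=0 clk=0 w6=1 w0=1 w8=0 w7=1 w1=0 w3=1
  Δ1: clk:0→1, w8:0→1
  Δ2: w6:1→0
  (2Δ to stable)

2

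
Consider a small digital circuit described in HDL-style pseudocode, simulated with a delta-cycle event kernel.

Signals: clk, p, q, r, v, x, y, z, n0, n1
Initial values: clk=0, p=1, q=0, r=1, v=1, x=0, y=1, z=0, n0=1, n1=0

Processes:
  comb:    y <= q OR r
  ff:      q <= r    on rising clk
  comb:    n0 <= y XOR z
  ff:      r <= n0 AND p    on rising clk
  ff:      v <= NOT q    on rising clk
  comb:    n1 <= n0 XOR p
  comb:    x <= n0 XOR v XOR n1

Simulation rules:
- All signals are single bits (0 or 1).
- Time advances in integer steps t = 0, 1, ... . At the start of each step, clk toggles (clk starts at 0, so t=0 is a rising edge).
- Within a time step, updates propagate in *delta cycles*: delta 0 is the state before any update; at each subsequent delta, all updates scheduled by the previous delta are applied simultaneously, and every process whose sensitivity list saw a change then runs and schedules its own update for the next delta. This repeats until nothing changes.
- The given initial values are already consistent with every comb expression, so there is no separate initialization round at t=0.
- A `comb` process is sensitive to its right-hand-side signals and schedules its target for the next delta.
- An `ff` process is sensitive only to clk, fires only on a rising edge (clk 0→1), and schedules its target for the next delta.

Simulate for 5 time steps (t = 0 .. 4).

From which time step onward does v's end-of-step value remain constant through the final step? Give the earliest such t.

t0.Δ0 q=0 n1=0 n0=1 v=1 y=1 clk=0 r=1 z=0 p=1 x=0
t0.Δ1 q=0 n1=0 n0=1 v=1 y=1 clk=1 r=1 z=0 p=1 x=0
t0.Δ2 q=1 n1=0 n0=1 v=1 y=1 clk=1 r=1 z=0 p=1 x=0
t1.Δ0 q=1 n1=0 n0=1 v=1 y=1 clk=1 r=1 z=0 p=1 x=0
t1.Δ1 q=1 n1=0 n0=1 v=1 y=1 clk=0 r=1 z=0 p=1 x=0
t2.Δ0 q=1 n1=0 n0=1 v=1 y=1 clk=0 r=1 z=0 p=1 x=0
t2.Δ1 q=1 n1=0 n0=1 v=1 y=1 clk=1 r=1 z=0 p=1 x=0
t2.Δ2 q=1 n1=0 n0=1 v=0 y=1 clk=1 r=1 z=0 p=1 x=0
t2.Δ3 q=1 n1=0 n0=1 v=0 y=1 clk=1 r=1 z=0 p=1 x=1
t3.Δ0 q=1 n1=0 n0=1 v=0 y=1 clk=1 r=1 z=0 p=1 x=1
t3.Δ1 q=1 n1=0 n0=1 v=0 y=1 clk=0 r=1 z=0 p=1 x=1
t4.Δ0 q=1 n1=0 n0=1 v=0 y=1 clk=0 r=1 z=0 p=1 x=1
t4.Δ1 q=1 n1=0 n0=1 v=0 y=1 clk=1 r=1 z=0 p=1 x=1

2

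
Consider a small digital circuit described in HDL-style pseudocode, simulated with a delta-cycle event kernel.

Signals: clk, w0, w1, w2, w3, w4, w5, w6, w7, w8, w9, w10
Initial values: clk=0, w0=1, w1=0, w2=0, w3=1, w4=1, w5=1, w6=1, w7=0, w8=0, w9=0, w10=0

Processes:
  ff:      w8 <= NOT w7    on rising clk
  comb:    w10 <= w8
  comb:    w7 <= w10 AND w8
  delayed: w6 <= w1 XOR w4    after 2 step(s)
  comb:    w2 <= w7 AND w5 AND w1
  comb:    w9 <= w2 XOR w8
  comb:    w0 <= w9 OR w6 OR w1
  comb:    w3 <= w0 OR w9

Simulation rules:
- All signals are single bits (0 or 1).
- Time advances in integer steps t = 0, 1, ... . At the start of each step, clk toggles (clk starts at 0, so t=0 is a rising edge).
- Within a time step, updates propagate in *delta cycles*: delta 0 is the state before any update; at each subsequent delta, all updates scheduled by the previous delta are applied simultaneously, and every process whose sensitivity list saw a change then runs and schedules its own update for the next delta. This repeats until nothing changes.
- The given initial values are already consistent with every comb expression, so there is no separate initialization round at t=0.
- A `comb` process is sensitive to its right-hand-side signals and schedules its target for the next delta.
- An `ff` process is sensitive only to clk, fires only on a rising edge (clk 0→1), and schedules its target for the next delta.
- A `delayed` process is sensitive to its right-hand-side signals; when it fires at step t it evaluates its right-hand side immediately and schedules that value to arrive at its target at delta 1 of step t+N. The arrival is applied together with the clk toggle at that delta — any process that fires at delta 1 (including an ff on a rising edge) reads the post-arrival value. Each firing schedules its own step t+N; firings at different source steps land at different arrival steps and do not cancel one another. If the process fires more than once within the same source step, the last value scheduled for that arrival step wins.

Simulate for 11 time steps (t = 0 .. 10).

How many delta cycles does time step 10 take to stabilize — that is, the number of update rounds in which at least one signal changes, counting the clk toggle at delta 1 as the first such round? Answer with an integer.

[bits: w1,w7,clk,w5,w2,w0,w8,w10,w6,w9,w3,w4]
t=0: Δ0=000101001011 Δ1=001101001011 Δ2=001101101011 Δ3=001101111111 Δ4=011101111111 | 4Δ
t=1: Δ0=011101111111 Δ1=010101111111 | 1Δ
t=2: Δ0=010101111111 Δ1=011101111111 Δ2=011101011111 Δ3=001101001011 | 3Δ
t=3: Δ0=001101001011 Δ1=000101001011 | 1Δ
t=4: Δ0=000101001011 Δ1=001101001011 Δ2=001101101011 Δ3=001101111111 Δ4=011101111111 | 4Δ
t=5: Δ0=011101111111 Δ1=010101111111 | 1Δ
t=6: Δ0=010101111111 Δ1=011101111111 Δ2=011101011111 Δ3=001101001011 | 3Δ
t=7: Δ0=001101001011 Δ1=000101001011 | 1Δ
t=8: Δ0=000101001011 Δ1=001101001011 Δ2=001101101011 Δ3=001101111111 Δ4=011101111111 | 4Δ
t=9: Δ0=011101111111 Δ1=010101111111 | 1Δ
t=10: Δ0=010101111111 Δ1=011101111111 Δ2=011101011111 Δ3=001101001011 | 3Δ

3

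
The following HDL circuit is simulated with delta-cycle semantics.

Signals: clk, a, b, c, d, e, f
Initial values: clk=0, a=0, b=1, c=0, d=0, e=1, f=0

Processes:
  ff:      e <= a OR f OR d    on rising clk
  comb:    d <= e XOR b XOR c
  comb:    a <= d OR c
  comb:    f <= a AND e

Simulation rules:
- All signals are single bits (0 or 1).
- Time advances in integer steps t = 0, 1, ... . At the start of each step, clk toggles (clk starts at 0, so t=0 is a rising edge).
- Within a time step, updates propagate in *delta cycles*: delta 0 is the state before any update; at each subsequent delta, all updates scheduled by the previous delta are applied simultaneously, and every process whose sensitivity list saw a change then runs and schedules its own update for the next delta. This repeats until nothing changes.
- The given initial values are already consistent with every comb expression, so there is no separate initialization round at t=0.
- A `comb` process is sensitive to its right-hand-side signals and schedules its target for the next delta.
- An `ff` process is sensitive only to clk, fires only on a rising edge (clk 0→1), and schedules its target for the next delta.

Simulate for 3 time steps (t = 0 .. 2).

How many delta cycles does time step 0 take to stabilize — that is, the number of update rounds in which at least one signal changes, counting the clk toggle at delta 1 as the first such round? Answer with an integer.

[bits: f,b,a,clk,e,c,d]
t=0: Δ0=0100100 Δ1=0101100 Δ2=0101000 Δ3=0101001 Δ4=0111001 | 4Δ
t=1: Δ0=0111001 Δ1=0110001 | 1Δ
t=2: Δ0=0110001 Δ1=0111001 Δ2=0111101 Δ3=1111100 Δ4=1101100 Δ5=0101100 | 5Δ

4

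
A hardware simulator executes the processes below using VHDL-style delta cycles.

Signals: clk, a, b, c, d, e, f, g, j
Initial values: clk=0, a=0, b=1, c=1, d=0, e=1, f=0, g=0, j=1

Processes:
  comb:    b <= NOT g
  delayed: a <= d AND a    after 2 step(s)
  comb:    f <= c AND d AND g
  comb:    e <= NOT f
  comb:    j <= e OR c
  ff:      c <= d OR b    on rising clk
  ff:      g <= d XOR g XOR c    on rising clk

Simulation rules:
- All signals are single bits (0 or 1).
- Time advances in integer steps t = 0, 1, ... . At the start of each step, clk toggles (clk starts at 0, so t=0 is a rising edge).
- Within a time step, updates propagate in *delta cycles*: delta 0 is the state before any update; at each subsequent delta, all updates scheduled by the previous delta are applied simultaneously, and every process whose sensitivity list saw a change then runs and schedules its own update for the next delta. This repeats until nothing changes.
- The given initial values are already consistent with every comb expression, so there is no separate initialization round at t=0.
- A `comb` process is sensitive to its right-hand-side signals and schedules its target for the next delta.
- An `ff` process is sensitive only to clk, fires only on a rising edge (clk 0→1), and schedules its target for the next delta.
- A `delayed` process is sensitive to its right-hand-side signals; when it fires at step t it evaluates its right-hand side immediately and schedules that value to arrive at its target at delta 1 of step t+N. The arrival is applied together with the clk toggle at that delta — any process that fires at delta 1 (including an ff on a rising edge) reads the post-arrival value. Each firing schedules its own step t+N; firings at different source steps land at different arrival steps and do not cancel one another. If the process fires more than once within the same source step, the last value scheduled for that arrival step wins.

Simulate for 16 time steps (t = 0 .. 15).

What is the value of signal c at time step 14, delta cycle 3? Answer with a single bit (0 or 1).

0

t0.Δ0 a=0 clk=0 c=1 d=0 b=1 f=0 e=1 g=0 j=1
t0.Δ1 a=0 clk=1 c=1 d=0 b=1 f=0 e=1 g=0 j=1
t0.Δ2 a=0 clk=1 c=1 d=0 b=1 f=0 e=1 g=1 j=1
t0.Δ3 a=0 clk=1 c=1 d=0 b=0 f=0 e=1 g=1 j=1
t1.Δ0 a=0 clk=1 c=1 d=0 b=0 f=0 e=1 g=1 j=1
t1.Δ1 a=0 clk=0 c=1 d=0 b=0 f=0 e=1 g=1 j=1
t2.Δ0 a=0 clk=0 c=1 d=0 b=0 f=0 e=1 g=1 j=1
t2.Δ1 a=0 clk=1 c=1 d=0 b=0 f=0 e=1 g=1 j=1
t2.Δ2 a=0 clk=1 c=0 d=0 b=0 f=0 e=1 g=0 j=1
t2.Δ3 a=0 clk=1 c=0 d=0 b=1 f=0 e=1 g=0 j=1
t3.Δ0 a=0 clk=1 c=0 d=0 b=1 f=0 e=1 g=0 j=1
t3.Δ1 a=0 clk=0 c=0 d=0 b=1 f=0 e=1 g=0 j=1
t4.Δ0 a=0 clk=0 c=0 d=0 b=1 f=0 e=1 g=0 j=1
t4.Δ1 a=0 clk=1 c=0 d=0 b=1 f=0 e=1 g=0 j=1
t4.Δ2 a=0 clk=1 c=1 d=0 b=1 f=0 e=1 g=0 j=1
t5.Δ0 a=0 clk=1 c=1 d=0 b=1 f=0 e=1 g=0 j=1
t5.Δ1 a=0 clk=0 c=1 d=0 b=1 f=0 e=1 g=0 j=1
t6.Δ0 a=0 clk=0 c=1 d=0 b=1 f=0 e=1 g=0 j=1
t6.Δ1 a=0 clk=1 c=1 d=0 b=1 f=0 e=1 g=0 j=1
t6.Δ2 a=0 clk=1 c=1 d=0 b=1 f=0 e=1 g=1 j=1
t6.Δ3 a=0 clk=1 c=1 d=0 b=0 f=0 e=1 g=1 j=1
t7.Δ0 a=0 clk=1 c=1 d=0 b=0 f=0 e=1 g=1 j=1
t7.Δ1 a=0 clk=0 c=1 d=0 b=0 f=0 e=1 g=1 j=1
t8.Δ0 a=0 clk=0 c=1 d=0 b=0 f=0 e=1 g=1 j=1
t8.Δ1 a=0 clk=1 c=1 d=0 b=0 f=0 e=1 g=1 j=1
t8.Δ2 a=0 clk=1 c=0 d=0 b=0 f=0 e=1 g=0 j=1
t8.Δ3 a=0 clk=1 c=0 d=0 b=1 f=0 e=1 g=0 j=1
t9.Δ0 a=0 clk=1 c=0 d=0 b=1 f=0 e=1 g=0 j=1
t9.Δ1 a=0 clk=0 c=0 d=0 b=1 f=0 e=1 g=0 j=1
t10.Δ0 a=0 clk=0 c=0 d=0 b=1 f=0 e=1 g=0 j=1
t10.Δ1 a=0 clk=1 c=0 d=0 b=1 f=0 e=1 g=0 j=1
t10.Δ2 a=0 clk=1 c=1 d=0 b=1 f=0 e=1 g=0 j=1
t11.Δ0 a=0 clk=1 c=1 d=0 b=1 f=0 e=1 g=0 j=1
t11.Δ1 a=0 clk=0 c=1 d=0 b=1 f=0 e=1 g=0 j=1
t12.Δ0 a=0 clk=0 c=1 d=0 b=1 f=0 e=1 g=0 j=1
t12.Δ1 a=0 clk=1 c=1 d=0 b=1 f=0 e=1 g=0 j=1
t12.Δ2 a=0 clk=1 c=1 d=0 b=1 f=0 e=1 g=1 j=1
t12.Δ3 a=0 clk=1 c=1 d=0 b=0 f=0 e=1 g=1 j=1
t13.Δ0 a=0 clk=1 c=1 d=0 b=0 f=0 e=1 g=1 j=1
t13.Δ1 a=0 clk=0 c=1 d=0 b=0 f=0 e=1 g=1 j=1
t14.Δ0 a=0 clk=0 c=1 d=0 b=0 f=0 e=1 g=1 j=1
t14.Δ1 a=0 clk=1 c=1 d=0 b=0 f=0 e=1 g=1 j=1
t14.Δ2 a=0 clk=1 c=0 d=0 b=0 f=0 e=1 g=0 j=1
t14.Δ3 a=0 clk=1 c=0 d=0 b=1 f=0 e=1 g=0 j=1
t15.Δ0 a=0 clk=1 c=0 d=0 b=1 f=0 e=1 g=0 j=1
t15.Δ1 a=0 clk=0 c=0 d=0 b=1 f=0 e=1 g=0 j=1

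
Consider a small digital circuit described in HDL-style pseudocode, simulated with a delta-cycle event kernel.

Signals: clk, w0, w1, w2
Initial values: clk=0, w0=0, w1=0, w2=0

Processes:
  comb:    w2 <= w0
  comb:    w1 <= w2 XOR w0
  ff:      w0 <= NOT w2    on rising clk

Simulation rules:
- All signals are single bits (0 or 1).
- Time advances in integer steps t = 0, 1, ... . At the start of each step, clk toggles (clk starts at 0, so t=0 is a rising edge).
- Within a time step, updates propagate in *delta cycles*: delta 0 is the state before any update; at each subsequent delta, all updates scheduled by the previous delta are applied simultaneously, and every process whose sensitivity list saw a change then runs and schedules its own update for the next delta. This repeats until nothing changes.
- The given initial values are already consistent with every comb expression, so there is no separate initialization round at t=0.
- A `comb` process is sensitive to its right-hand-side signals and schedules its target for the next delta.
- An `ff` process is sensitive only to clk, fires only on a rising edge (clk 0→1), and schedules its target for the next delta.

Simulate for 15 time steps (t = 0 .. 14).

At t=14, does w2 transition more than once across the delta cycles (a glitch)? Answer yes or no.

[bits: w0,w2,w1,clk]
t=0: Δ0=0000 Δ1=0001 Δ2=1001 Δ3=1111 Δ4=1101 | 4Δ
t=1: Δ0=1101 Δ1=1100 | 1Δ
t=2: Δ0=1100 Δ1=1101 Δ2=0101 Δ3=0011 Δ4=0001 | 4Δ
t=3: Δ0=0001 Δ1=0000 | 1Δ
t=4: Δ0=0000 Δ1=0001 Δ2=1001 Δ3=1111 Δ4=1101 | 4Δ
t=5: Δ0=1101 Δ1=1100 | 1Δ
t=6: Δ0=1100 Δ1=1101 Δ2=0101 Δ3=0011 Δ4=0001 | 4Δ
t=7: Δ0=0001 Δ1=0000 | 1Δ
t=8: Δ0=0000 Δ1=0001 Δ2=1001 Δ3=1111 Δ4=1101 | 4Δ
t=9: Δ0=1101 Δ1=1100 | 1Δ
t=10: Δ0=1100 Δ1=1101 Δ2=0101 Δ3=0011 Δ4=0001 | 4Δ
t=11: Δ0=0001 Δ1=0000 | 1Δ
t=12: Δ0=0000 Δ1=0001 Δ2=1001 Δ3=1111 Δ4=1101 | 4Δ
t=13: Δ0=1101 Δ1=1100 | 1Δ
t=14: Δ0=1100 Δ1=1101 Δ2=0101 Δ3=0011 Δ4=0001 | 4Δ

no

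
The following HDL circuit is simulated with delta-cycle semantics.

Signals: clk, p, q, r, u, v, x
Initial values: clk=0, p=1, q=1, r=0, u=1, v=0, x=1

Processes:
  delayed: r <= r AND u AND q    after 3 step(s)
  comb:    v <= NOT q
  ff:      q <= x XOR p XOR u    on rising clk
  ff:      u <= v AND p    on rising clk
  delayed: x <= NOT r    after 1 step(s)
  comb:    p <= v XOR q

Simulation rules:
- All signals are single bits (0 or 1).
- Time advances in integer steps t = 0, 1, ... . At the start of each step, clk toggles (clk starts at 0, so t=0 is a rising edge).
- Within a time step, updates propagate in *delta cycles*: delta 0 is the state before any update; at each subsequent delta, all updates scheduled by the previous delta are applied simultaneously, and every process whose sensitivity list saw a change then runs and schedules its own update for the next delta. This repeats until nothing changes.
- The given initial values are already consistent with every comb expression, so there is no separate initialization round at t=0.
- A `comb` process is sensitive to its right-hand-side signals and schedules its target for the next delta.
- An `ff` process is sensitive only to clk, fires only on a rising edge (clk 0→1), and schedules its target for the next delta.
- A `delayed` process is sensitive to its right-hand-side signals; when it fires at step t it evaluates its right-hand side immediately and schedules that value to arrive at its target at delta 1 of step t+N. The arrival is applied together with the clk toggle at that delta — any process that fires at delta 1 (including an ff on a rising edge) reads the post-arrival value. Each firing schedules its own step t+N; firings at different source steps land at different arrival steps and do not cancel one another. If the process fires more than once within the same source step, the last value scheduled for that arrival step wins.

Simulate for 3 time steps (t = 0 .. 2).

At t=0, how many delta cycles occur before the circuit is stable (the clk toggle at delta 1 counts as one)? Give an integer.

2

[bits: q,p,u,r,clk,v,x]
t=0: Δ0=1110001 Δ1=1110101 Δ2=1100101 | 2Δ
t=1: Δ0=1100101 Δ1=1100001 | 1Δ
t=2: Δ0=1100001 Δ1=1100101 Δ2=0100101 Δ3=0000111 Δ4=0100111 | 4Δ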